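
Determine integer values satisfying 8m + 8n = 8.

Step 1: Check solvability.
gcd(8, 8) = 8
Since 8 divides 8, solutions exist.

Step 2: Apply extended Euclidean algorithm to find gcd.
We find integers such that 8*x0 + 8*y0 = 8

Step 3: Scale the particular solution.
Multiply by 8/8 = 1:
m = 0, n = 1

Step 4: Verify.
8*(0) + 8*(1) = 8 = 8 ✓

m = 0, n = 1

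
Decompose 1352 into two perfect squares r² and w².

We need to find integers r, w > 0 such that r² + w² = 1352.
Trying r = 14: w² = 1352 - 14² = 1352 - 196 = 1156
w = 34
Check: 14² + 34² = 196 + 1156 = 1352 ✓

1352 = 14² + 34²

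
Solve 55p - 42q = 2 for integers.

Step 1: Check solvability.
gcd(55, 42) = 1
Since 1 divides 2, solutions exist.

Step 2: Apply extended Euclidean algorithm to find gcd.
We find integers such that 55*x0 + 42*y0 = 1

Step 3: Scale the particular solution.
Multiply by 2/1 = 2:
p = 26, q = 34

Step 4: Verify.
55*(26) - 42*(34) = 2 = 2 ✓

p = 26, q = 34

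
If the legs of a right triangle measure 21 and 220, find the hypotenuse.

c² = a² + b² = 21² + 220² = 441 + 48400 = 48841
c = 221

221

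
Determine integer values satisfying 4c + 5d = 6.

Step 1: Check solvability.
gcd(4, 5) = 1
Since 1 divides 6, solutions exist.

Step 2: Apply extended Euclidean algorithm to find gcd.
We find integers such that 4*x0 + 5*y0 = 1

Step 3: Scale the particular solution.
Multiply by 6/1 = 6:
c = -6, d = 6

Step 4: Verify.
4*(-6) + 5*(6) = 6 = 6 ✓

c = -6, d = 6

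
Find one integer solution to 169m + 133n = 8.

Step 1: Check solvability.
gcd(169, 133) = 1
Since 1 divides 8, solutions exist.

Step 2: Apply extended Euclidean algorithm to find gcd.
We find integers such that 169*x0 + 133*y0 = 1

Step 3: Scale the particular solution.
Multiply by 8/1 = 8:
m = -384, n = 488

Step 4: Verify.
169*(-384) + 133*(488) = 8 = 8 ✓

m = -384, n = 488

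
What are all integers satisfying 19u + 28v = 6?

Step 1: Compute gcd(19, 28) = 1.
Since 1 divides 6, solutions exist.

Step 2: Find a particular solution using extended Euclidean algorithm.
We get u₀ = 18, v₀ = -12.
Check: 19*18 + 28*-12 = 6 = 6 ✓

Step 3: Write the general solution.
u = 18 + (28/1)t = 18 + 28t
v = -12 - (19/1)t = -12 - 19t
for any integer t.

u = 18 + 28t, v = -12 - 19t for integer t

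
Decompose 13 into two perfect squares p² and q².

We need to find integers p, q > 0 such that p² + q² = 13.
Trying p = 2: q² = 13 - 2² = 13 - 4 = 9
q = 3
Check: 2² + 3² = 4 + 9 = 13 ✓

13 = 2² + 3²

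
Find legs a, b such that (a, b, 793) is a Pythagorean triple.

We need a² + b² = 793² = 628849.
Trying: 665² + 432² = 442225 + 186624 = 628849 ✓

(665, 432, 793)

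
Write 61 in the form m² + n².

We need to find integers m, n > 0 such that m² + n² = 61.
Trying m = 5: n² = 61 - 5² = 61 - 25 = 36
n = 6
Check: 5² + 6² = 25 + 36 = 61 ✓

61 = 5² + 6²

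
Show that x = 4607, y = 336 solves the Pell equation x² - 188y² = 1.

Compute x² = 4607² = 21224449
Compute 188y² = 188·336² = 188·112896 = 21224448
x² - 188y² = 21224449 - 21224448 = 1
Since this equals 1, (4607, 336) is a solution.

Yes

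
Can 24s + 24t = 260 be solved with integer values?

Step 1: Compute gcd(24, 24).
gcd(24, 24) = 24

Step 2: Check divisibility.
Does 24 divide 260? 260 = 24 x 10 + 20, so no.

By the theorem on linear Diophantine equations, 24s + 24t = 260 has integer solutions if and only if gcd(24, 24) divides 260. Since 24 does not divide 260, no solutions exist.

No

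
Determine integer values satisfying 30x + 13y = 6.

Step 1: Check solvability.
gcd(30, 13) = 1
Since 1 divides 6, solutions exist.

Step 2: Apply extended Euclidean algorithm to find gcd.
We find integers such that 30*x0 + 13*y0 = 1

Step 3: Scale the particular solution.
Multiply by 6/1 = 6:
x = -18, y = 42

Step 4: Verify.
30*(-18) + 13*(42) = 6 = 6 ✓

x = -18, y = 42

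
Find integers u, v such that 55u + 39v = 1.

Step 1: Check solvability.
gcd(55, 39) = 1
Since 1 divides 1, solutions exist.

Step 2: Apply extended Euclidean algorithm to find gcd.
We find integers such that 55*x0 + 39*y0 = 1

Step 3: Scale the particular solution.
Multiply by 1/1 = 1:
u = -17, v = 24

Step 4: Verify.
55*(-17) + 39*(24) = 1 = 1 ✓

u = -17, v = 24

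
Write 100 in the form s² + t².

We need to find integers s, t > 0 such that s² + t² = 100.
Trying s = 6: t² = 100 - 6² = 100 - 36 = 64
t = 8
Check: 6² + 8² = 36 + 64 = 100 ✓

100 = 6² + 8²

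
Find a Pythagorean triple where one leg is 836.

We need the other leg and hypotenuse such that 836² + x² = c².
Take x = 123, c = 845: 836² + 123² = 698896 + 15129 = 714025 = 845² ✓
Triple: (123, 836, 845)

(123, 836, 845)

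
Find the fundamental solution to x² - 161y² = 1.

We seek the smallest positive integers (x, y) with x² - 161y² = 1, i.e., x² = 161y² + 1.
Try successive y values:
y = 1: x² = 161·1² + 1 = 162, not a perfect square
y = 2: x² = 161·2² + 1 = 645, not a perfect square
y = 3: x² = 161·3² + 1 = 1450, not a perfect square
... continuing the search (or via continued fractions) ...
y = 928: x² = 161·928² + 1 = 138650625, x = 11775 ✓

Verify: 11775² - 161·928² = 138650625 - 138650624 = 1 ✓

x = 11775, y = 928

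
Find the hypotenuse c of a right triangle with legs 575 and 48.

c² = a² + b² = 575² + 48² = 330625 + 2304 = 332929
c = sqrt(332929) = 577

577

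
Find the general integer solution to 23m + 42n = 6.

Step 1: Compute gcd(23, 42) = 1.
Since 1 divides 6, solutions exist.

Step 2: Find a particular solution using extended Euclidean algorithm.
We get m₀ = 66, n₀ = -36.
Check: 23*66 + 42*-36 = 6 = 6 ✓

Step 3: Write the general solution.
m = 66 + (42/1)t = 66 + 42t
n = -36 - (23/1)t = -36 - 23t
for any integer t.

m = 66 + 42t, n = -36 - 23t for integer t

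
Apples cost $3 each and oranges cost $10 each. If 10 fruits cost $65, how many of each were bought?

Let a = apples, o = oranges.
a + o = 10
3a + 10o = 65
Substitute o = 10 - a:
3a + 10(10 - a) = 65
(3 - 10)a = 65 - 100
-7a = -35
a = 5, o = 10 - 5 = 5

Apples: 5, Oranges: 5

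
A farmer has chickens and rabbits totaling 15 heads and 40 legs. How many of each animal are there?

Let c = chickens, r = rabbits.
Heads: c + r = 15
Legs: 2c + 4r = 40
From the first equation, c = 15 - r. Substitute:
2(15 - r) + 4r = 40
30 + 2r = 40
r = (40 - 30)/2 = 5
c = 15 - 5 = 10

Chickens: 10, Rabbits: 5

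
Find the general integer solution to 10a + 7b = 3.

Step 1: Compute gcd(10, 7) = 1.
Since 1 divides 3, solutions exist.

Step 2: Find a particular solution using extended Euclidean algorithm.
We get a₀ = -6, b₀ = 9.
Check: 10*-6 + 7*9 = 3 = 3 ✓

Step 3: Write the general solution.
a = -6 + (7/1)t = -6 + 7t
b = 9 - (10/1)t = 9 - 10t
for any integer t.

a = -6 + 7t, b = 9 - 10t for integer t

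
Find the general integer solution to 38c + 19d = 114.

Step 1: Compute gcd(38, 19) = 19.
Since 19 divides 114, solutions exist.

Step 2: Find a particular solution using extended Euclidean algorithm.
We get c₀ = 0, d₀ = 6.
Check: 38*0 + 19*6 = 114 = 114 ✓

Step 3: Write the general solution.
c = 0 + (19/19)t = 0 + 1t
d = 6 - (38/19)t = 6 - 2t
for any integer t.

c = 0 + 1t, d = 6 - 2t for integer t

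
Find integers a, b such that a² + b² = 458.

We need to find integers a, b > 0 such that a² + b² = 458.
Trying a = 13: b² = 458 - 13² = 458 - 169 = 289
b = 17
Check: 13² + 17² = 169 + 289 = 458 ✓

458 = 13² + 17²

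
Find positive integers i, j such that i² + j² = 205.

Search for i with 205 - i² a perfect square.
i = 3: 205 - 3² = 205 - 9 = 196 = 14² ✓
So i = 3, j = 14.

i = 3, j = 14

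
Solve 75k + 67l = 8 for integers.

Step 1: Check solvability.
gcd(75, 67) = 1
Since 1 divides 8, solutions exist.

Step 2: Apply extended Euclidean algorithm to find gcd.
We find integers such that 75*x0 + 67*y0 = 1

Step 3: Scale the particular solution.
Multiply by 8/1 = 8:
k = -200, l = 224

Step 4: Verify.
75*(-200) + 67*(224) = 8 = 8 ✓

k = -200, l = 224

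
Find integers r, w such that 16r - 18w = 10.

Step 1: Check solvability.
gcd(16, 18) = 2
Since 2 divides 10, solutions exist.

Step 2: Apply extended Euclidean algorithm to find gcd.
We find integers such that 16*x0 + 18*y0 = 2

Step 3: Scale the particular solution.
Multiply by 10/2 = 5:
r = -5, w = -5

Step 4: Verify.
16*(-5) - 18*(-5) = 10 = 10 ✓

r = -5, w = -5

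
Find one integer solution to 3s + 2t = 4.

Step 1: Check solvability.
gcd(3, 2) = 1
Since 1 divides 4, solutions exist.

Step 2: Apply extended Euclidean algorithm to find gcd.
We find integers such that 3*x0 + 2*y0 = 1

Step 3: Scale the particular solution.
Multiply by 4/1 = 4:
s = 4, t = -4

Step 4: Verify.
3*(4) + 2*(-4) = 4 = 4 ✓

s = 4, t = -4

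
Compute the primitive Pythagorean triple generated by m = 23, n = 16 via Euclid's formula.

a = m² - n² = 23² - 16² = 529 - 256 = 273
b = 2mn = 2·23·16 = 736
c = m² + n² = 529 + 256 = 785
Verify: 273² + 736² = 74529 + 541696 = 616225 = 785² ✓

(273, 736, 785)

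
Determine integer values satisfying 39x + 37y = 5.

Step 1: Check solvability.
gcd(39, 37) = 1
Since 1 divides 5, solutions exist.

Step 2: Apply extended Euclidean algorithm to find gcd.
We find integers such that 39*x0 + 37*y0 = 1

Step 3: Scale the particular solution.
Multiply by 5/1 = 5:
x = -90, y = 95

Step 4: Verify.
39*(-90) + 37*(95) = 5 = 5 ✓

x = -90, y = 95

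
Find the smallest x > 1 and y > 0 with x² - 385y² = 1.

We seek the smallest positive integers (x, y) with x² - 385y² = 1, i.e., x² = 385y² + 1.
Try successive y values:
y = 1: x² = 385·1² + 1 = 386, not a perfect square
y = 2: x² = 385·2² + 1 = 1541, not a perfect square
y = 3: x² = 385·3² + 1 = 3466, not a perfect square
... continuing the search (or via continued fractions) ...
y = 4884: x² = 385·4884² + 1 = 9183580561, x = 95831 ✓

Verify: 95831² - 385·4884² = 9183580561 - 9183580560 = 1 ✓

x = 95831, y = 4884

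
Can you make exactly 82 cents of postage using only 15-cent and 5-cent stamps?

We need non-negative x, y with 15x + 5y = 82.
gcd(15, 5) = 5, and 5 does not divide 82.
No integer solutions exist, so certainly no non-negative ones.

No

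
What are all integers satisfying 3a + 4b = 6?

Step 1: Compute gcd(3, 4) = 1.
Since 1 divides 6, solutions exist.

Step 2: Find a particular solution using extended Euclidean algorithm.
We get a₀ = -6, b₀ = 6.
Check: 3*-6 + 4*6 = 6 = 6 ✓

Step 3: Write the general solution.
a = -6 + (4/1)t = -6 + 4t
b = 6 - (3/1)t = 6 - 3t
for any integer t.

a = -6 + 4t, b = 6 - 3t for integer t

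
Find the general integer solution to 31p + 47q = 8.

Step 1: Compute gcd(31, 47) = 1.
Since 1 divides 8, solutions exist.

Step 2: Find a particular solution using extended Euclidean algorithm.
We get p₀ = -24, q₀ = 16.
Check: 31*-24 + 47*16 = 8 = 8 ✓

Step 3: Write the general solution.
p = -24 + (47/1)t = -24 + 47t
q = 16 - (31/1)t = 16 - 31t
for any integer t.

p = -24 + 47t, q = 16 - 31t for integer t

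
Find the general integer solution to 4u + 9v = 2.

Step 1: Compute gcd(4, 9) = 1.
Since 1 divides 2, solutions exist.

Step 2: Find a particular solution using extended Euclidean algorithm.
We get u₀ = -4, v₀ = 2.
Check: 4*-4 + 9*2 = 2 = 2 ✓

Step 3: Write the general solution.
u = -4 + (9/1)t = -4 + 9t
v = 2 - (4/1)t = 2 - 4t
for any integer t.

u = -4 + 9t, v = 2 - 4t for integer t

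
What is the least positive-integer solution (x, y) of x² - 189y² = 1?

We seek the smallest positive integers (x, y) with x² - 189y² = 1, i.e., x² = 189y² + 1.
Try successive y values:
y = 1: x² = 189·1² + 1 = 190, not a perfect square
y = 2: x² = 189·2² + 1 = 757, not a perfect square
y = 3: x² = 189·3² + 1 = 1702, not a perfect square
... continuing the search (or via continued fractions) ...
y = 4: x² = 189·4² + 1 = 3025, x = 55 ✓

Verify: 55² - 189·4² = 3025 - 3024 = 1 ✓

x = 55, y = 4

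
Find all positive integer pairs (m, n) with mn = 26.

The positive divisors of 26 are: 1, 2, 13, 26.
Each divisor d gives the pair (d, 26/d):
(1, 26), (2, 13), (13, 2), (26, 1)

(1, 26), (2, 13), (13, 2), (26, 1)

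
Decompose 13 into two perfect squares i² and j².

We need to find integers i, j > 0 such that i² + j² = 13.
Trying i = 2: j² = 13 - 2² = 13 - 4 = 9
j = 3
Check: 2² + 3² = 4 + 9 = 13 ✓

13 = 2² + 3²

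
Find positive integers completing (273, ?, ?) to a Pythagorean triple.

We need the other leg and hypotenuse such that 273² + x² = c².
Take x = 560, c = 623: 273² + 560² = 74529 + 313600 = 388129 = 623² ✓
Triple: (273, 560, 623)

(273, 560, 623)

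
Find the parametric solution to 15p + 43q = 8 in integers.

Step 1: Compute gcd(15, 43) = 1.
Since 1 divides 8, solutions exist.

Step 2: Find a particular solution using extended Euclidean algorithm.
We get p₀ = -160, q₀ = 56.
Check: 15*-160 + 43*56 = 8 = 8 ✓

Step 3: Write the general solution.
p = -160 + (43/1)t = -160 + 43t
q = 56 - (15/1)t = 56 - 15t
for any integer t.

p = -160 + 43t, q = 56 - 15t for integer t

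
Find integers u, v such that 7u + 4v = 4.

Step 1: Check solvability.
gcd(7, 4) = 1
Since 1 divides 4, solutions exist.

Step 2: Apply extended Euclidean algorithm to find gcd.
We find integers such that 7*x0 + 4*y0 = 1

Step 3: Scale the particular solution.
Multiply by 4/1 = 4:
u = -4, v = 8

Step 4: Verify.
7*(-4) + 4*(8) = 4 = 4 ✓

u = -4, v = 8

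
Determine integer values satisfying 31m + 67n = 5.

Step 1: Check solvability.
gcd(31, 67) = 1
Since 1 divides 5, solutions exist.

Step 2: Apply extended Euclidean algorithm to find gcd.
We find integers such that 31*x0 + 67*y0 = 1

Step 3: Scale the particular solution.
Multiply by 5/1 = 5:
m = 65, n = -30

Step 4: Verify.
31*(65) + 67*(-30) = 5 = 5 ✓

m = 65, n = -30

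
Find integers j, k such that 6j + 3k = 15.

Step 1: Check solvability.
gcd(6, 3) = 3
Since 3 divides 15, solutions exist.

Step 2: Apply extended Euclidean algorithm to find gcd.
We find integers such that 6*x0 + 3*y0 = 3

Step 3: Scale the particular solution.
Multiply by 15/3 = 5:
j = 0, k = 5

Step 4: Verify.
6*(0) + 3*(5) = 15 = 15 ✓

j = 0, k = 5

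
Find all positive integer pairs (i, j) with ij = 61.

The positive divisors of 61 are: 1, 61.
Each divisor d gives the pair (d, 61/d):
(1, 61), (61, 1)

(1, 61), (61, 1)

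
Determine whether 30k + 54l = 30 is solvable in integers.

Step 1: Compute gcd(30, 54).
gcd(30, 54) = 6

Step 2: Check divisibility.
Does 6 divide 30? 30 = 6 x 5, so yes.

By the theorem on linear Diophantine equations, 30k + 54l = 30 has integer solutions if and only if gcd(30, 54) divides 30. Since 6 | 30, solutions exist.

Yes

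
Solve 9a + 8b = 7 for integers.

Step 1: Check solvability.
gcd(9, 8) = 1
Since 1 divides 7, solutions exist.

Step 2: Apply extended Euclidean algorithm to find gcd.
We find integers such that 9*x0 + 8*y0 = 1

Step 3: Scale the particular solution.
Multiply by 7/1 = 7:
a = 7, b = -7

Step 4: Verify.
9*(7) + 8*(-7) = 7 = 7 ✓

a = 7, b = -7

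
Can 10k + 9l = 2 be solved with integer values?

Step 1: Compute gcd(10, 9).
gcd(10, 9) = 1

Step 2: Check divisibility.
Does 1 divide 2? 2 = 1 x 2, so yes.

By the theorem on linear Diophantine equations, 10k + 9l = 2 has integer solutions if and only if gcd(10, 9) divides 2. Since 1 | 2, solutions exist.

Yes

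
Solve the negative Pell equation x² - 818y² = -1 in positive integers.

We need x² = 818y² - 1. Try successive y:
y = 1: x² = 818·1² - 1 = 817, not a perfect square
y = 2: x² = 818·2² - 1 = 3271, not a perfect square
y = 3: x² = 818·3² - 1 = 7361, not a perfect square
...
y = 5: x² = 818·5² - 1 = 20449 = 143² ✓
Check: 143² - 818·5² = 20449 - 20450 = -1 ✓

x = 143, y = 5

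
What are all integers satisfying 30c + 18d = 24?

Step 1: Compute gcd(30, 18) = 6.
Since 6 divides 24, solutions exist.

Step 2: Find a particular solution using extended Euclidean algorithm.
We get c₀ = -4, d₀ = 8.
Check: 30*-4 + 18*8 = 24 = 24 ✓

Step 3: Write the general solution.
c = -4 + (18/6)t = -4 + 3t
d = 8 - (30/6)t = 8 - 5t
for any integer t.

c = -4 + 3t, d = 8 - 5t for integer t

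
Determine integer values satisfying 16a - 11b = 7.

Step 1: Check solvability.
gcd(16, 11) = 1
Since 1 divides 7, solutions exist.

Step 2: Apply extended Euclidean algorithm to find gcd.
We find integers such that 16*x0 + 11*y0 = 1

Step 3: Scale the particular solution.
Multiply by 7/1 = 7:
a = -14, b = -21

Step 4: Verify.
16*(-14) - 11*(-21) = 7 = 7 ✓

a = -14, b = -21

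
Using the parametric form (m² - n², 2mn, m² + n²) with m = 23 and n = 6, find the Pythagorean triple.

a = m² - n² = 529 - 36 = 493
b = 2mn = 2·23·6 = 276
c = m² + n² = 529 + 36 = 565
Verify: 493² + 276² = 243049 + 76176 = 319225 = 565² ✓

(493, 276, 565)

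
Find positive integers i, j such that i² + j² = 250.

Search for i with 250 - i² a perfect square.
i = 5: 250 - 5² = 250 - 25 = 225 = 15² ✓
So i = 5, j = 15.

i = 5, j = 15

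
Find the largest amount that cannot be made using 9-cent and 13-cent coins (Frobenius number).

For two coprime denominations a and b, the Frobenius number (largest value not representable as a non-negative combination) is ab - a - b.
Here gcd(9, 13) = 1, so they are coprime.
F(9, 13) = 9·13 - 9 - 13 = 117 - 22 = 95

95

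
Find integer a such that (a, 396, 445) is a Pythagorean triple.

a² = c² - b² = 445² - 396² = 198025 - 156816 = 41209
a = sqrt(41209) = 203

203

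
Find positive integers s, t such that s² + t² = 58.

Search for s with 58 - s² a perfect square.
s = 3: 58 - 3² = 58 - 9 = 49 = 7² ✓
So s = 3, t = 7.

s = 3, t = 7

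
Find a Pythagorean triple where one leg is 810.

We need the other leg and hypotenuse such that 810² + x² = c².
Take x = 2112, c = 2262: 810² + 2112² = 656100 + 4460544 = 5116644 = 2262² ✓
Triple: (810, 2112, 2262)

(810, 2112, 2262)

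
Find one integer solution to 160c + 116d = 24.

Step 1: Check solvability.
gcd(160, 116) = 4
Since 4 divides 24, solutions exist.

Step 2: Apply extended Euclidean algorithm to find gcd.
We find integers such that 160*x0 + 116*y0 = 4

Step 3: Scale the particular solution.
Multiply by 24/4 = 6:
c = 48, d = -66

Step 4: Verify.
160*(48) + 116*(-66) = 24 = 24 ✓

c = 48, d = -66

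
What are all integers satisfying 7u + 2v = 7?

Step 1: Compute gcd(7, 2) = 1.
Since 1 divides 7, solutions exist.

Step 2: Find a particular solution using extended Euclidean algorithm.
We get u₀ = 7, v₀ = -21.
Check: 7*7 + 2*-21 = 7 = 7 ✓

Step 3: Write the general solution.
u = 7 + (2/1)t = 7 + 2t
v = -21 - (7/1)t = -21 - 7t
for any integer t.

u = 7 + 2t, v = -21 - 7t for integer t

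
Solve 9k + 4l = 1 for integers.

Step 1: Check solvability.
gcd(9, 4) = 1
Since 1 divides 1, solutions exist.

Step 2: Apply extended Euclidean algorithm to find gcd.
We find integers such that 9*x0 + 4*y0 = 1

Step 3: Scale the particular solution.
Multiply by 1/1 = 1:
k = 1, l = -2

Step 4: Verify.
9*(1) + 4*(-2) = 1 = 1 ✓

k = 1, l = -2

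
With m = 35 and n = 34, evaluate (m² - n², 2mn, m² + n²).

a = m² - n² = 1225 - 1156 = 69
b = 2mn = 2·35·34 = 2380
c = m² + n² = 1225 + 1156 = 2381
Verify: 69² + 2380² = 4761 + 5664400 = 5669161 = 2381² ✓

(69, 2380, 2381)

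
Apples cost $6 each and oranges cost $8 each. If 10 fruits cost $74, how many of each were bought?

Let a = apples, o = oranges.
a + o = 10
6a + 8o = 74
Substitute o = 10 - a:
6a + 8(10 - a) = 74
(6 - 8)a = 74 - 80
-2a = -6
a = 3, o = 10 - 3 = 7

Apples: 3, Oranges: 7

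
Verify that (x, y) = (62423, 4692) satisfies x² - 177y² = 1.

Compute x² = 62423² = 3896630929
Compute 177y² = 177·4692² = 177·22014864 = 3896630928
x² - 177y² = 3896630929 - 3896630928 = 1
Since this equals 1, (62423, 4692) is a solution.

Yes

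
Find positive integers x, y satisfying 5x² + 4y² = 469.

Try small values of x and check whether (469 - 5x²)/4 is a perfect square.
x = 9: 5·9² = 405, so 4y² = 469 - 405 = 64, giving y² = 16, y = 4.
Check: 5·9² + 4·4² = 405 + 64 = 469 ✓

x = 9, y = 4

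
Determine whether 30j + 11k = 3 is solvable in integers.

Step 1: Compute gcd(30, 11).
gcd(30, 11) = 1

Step 2: Check divisibility.
Does 1 divide 3? 3 = 1 x 3, so yes.

By the theorem on linear Diophantine equations, 30j + 11k = 3 has integer solutions if and only if gcd(30, 11) divides 3. Since 1 | 3, solutions exist.

Yes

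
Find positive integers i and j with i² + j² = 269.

We need to find integers i, j > 0 such that i² + j² = 269.
Trying i = 10: j² = 269 - 10² = 269 - 100 = 169
j = 13
Check: 10² + 13² = 100 + 169 = 269 ✓

269 = 10² + 13²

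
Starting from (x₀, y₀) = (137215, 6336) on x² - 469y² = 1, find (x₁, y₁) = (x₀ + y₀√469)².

Solutions to x² - Dy² = 1 are generated by powers of (x₀ + y₀√D).
The next solution satisfies x₁ + y₁√469 = (x₀ + y₀√469)², giving:
x₁ = x₀² + 469y₀² = 137215² + 469·6336² = 18827956225 + 18827956224 = 37655912449
y₁ = 2x₀y₀ = 2·137215·6336 = 1738788480

Verify: 37655912449² - 469·1738788480² = 1417967742366753177601 - 1417967742366753177600 = 1 ✓

x = 37655912449, y = 1738788480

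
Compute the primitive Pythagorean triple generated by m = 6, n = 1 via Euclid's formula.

a = m² - n² = 36 - 1 = 35
b = 2mn = 2·6·1 = 12
c = m² + n² = 36 + 1 = 37
Verify: 35² + 12² = 1225 + 144 = 1369 = 37² ✓

(35, 12, 37)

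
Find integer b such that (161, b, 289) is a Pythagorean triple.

b² = c² - a² = 289² - 161² = 83521 - 25921 = 57600
b = sqrt(57600) = 240

240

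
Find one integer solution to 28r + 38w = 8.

Step 1: Check solvability.
gcd(28, 38) = 2
Since 2 divides 8, solutions exist.

Step 2: Apply extended Euclidean algorithm to find gcd.
We find integers such that 28*x0 + 38*y0 = 2

Step 3: Scale the particular solution.
Multiply by 8/2 = 4:
r = -16, w = 12

Step 4: Verify.
28*(-16) + 38*(12) = 8 = 8 ✓

r = -16, w = 12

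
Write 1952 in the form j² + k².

We need to find integers j, k > 0 such that j² + k² = 1952.
Trying j = 4: k² = 1952 - 4² = 1952 - 16 = 1936
k = 44
Check: 4² + 44² = 16 + 1936 = 1952 ✓

1952 = 4² + 44²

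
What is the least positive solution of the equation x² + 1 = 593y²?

We need x² = 593y² - 1. Try successive y:
y = 1: x² = 593·1² - 1 = 592, not a perfect square
y = 2: x² = 593·2² - 1 = 2371, not a perfect square
y = 3: x² = 593·3² - 1 = 5336, not a perfect square
...
y = 24665: x² = 593·24665² - 1 = 360758799424 = 600632² ✓
Check: 600632² - 593·24665² = 360758799424 - 360758799425 = -1 ✓

x = 600632, y = 24665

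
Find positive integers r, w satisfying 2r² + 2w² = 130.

Try small values of r and check whether (130 - 2r²)/2 is a perfect square.
r = 8: 2·8² = 128, so 2w² = 130 - 128 = 2, giving w² = 1, w = 1.
Check: 2·8² + 2·1² = 128 + 2 = 130 ✓

r = 8, w = 1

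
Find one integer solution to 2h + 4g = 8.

Step 1: Check solvability.
gcd(2, 4) = 2
Since 2 divides 8, solutions exist.

Step 2: Apply extended Euclidean algorithm to find gcd.
We find integers such that 2*x0 + 4*y0 = 2

Step 3: Scale the particular solution.
Multiply by 8/2 = 4:
h = 4, g = 0

Step 4: Verify.
2*(4) + 4*(0) = 8 = 8 ✓

h = 4, g = 0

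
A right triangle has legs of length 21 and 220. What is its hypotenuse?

c² = a² + b² = 21² + 220² = 441 + 48400 = 48841
c = 221

221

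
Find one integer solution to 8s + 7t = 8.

Step 1: Check solvability.
gcd(8, 7) = 1
Since 1 divides 8, solutions exist.

Step 2: Apply extended Euclidean algorithm to find gcd.
We find integers such that 8*x0 + 7*y0 = 1

Step 3: Scale the particular solution.
Multiply by 8/1 = 8:
s = 8, t = -8

Step 4: Verify.
8*(8) + 7*(-8) = 8 = 8 ✓

s = 8, t = -8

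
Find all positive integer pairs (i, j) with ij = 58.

The positive divisors of 58 are: 1, 2, 29, 58.
Each divisor d gives the pair (d, 58/d):
(1, 58), (2, 29), (29, 2), (58, 1)

(1, 58), (2, 29), (29, 2), (58, 1)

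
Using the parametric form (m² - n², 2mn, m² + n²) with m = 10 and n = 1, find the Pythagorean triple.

a = m² - n² = 100 - 1 = 99
b = 2mn = 2·10·1 = 20
c = m² + n² = 100 + 1 = 101
Verify: 99² + 20² = 9801 + 400 = 10201 = 101² ✓

(99, 20, 101)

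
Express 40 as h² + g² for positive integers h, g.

We need to find integers h, g > 0 such that h² + g² = 40.
Trying h = 2: g² = 40 - 2² = 40 - 4 = 36
g = 6
Check: 2² + 6² = 4 + 36 = 40 ✓

40 = 2² + 6²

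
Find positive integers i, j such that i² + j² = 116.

Search for i with 116 - i² a perfect square.
i = 4: 116 - 4² = 116 - 16 = 100 = 10² ✓
So i = 4, j = 10.

i = 4, j = 10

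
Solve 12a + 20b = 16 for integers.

Step 1: Check solvability.
gcd(12, 20) = 4
Since 4 divides 16, solutions exist.

Step 2: Apply extended Euclidean algorithm to find gcd.
We find integers such that 12*x0 + 20*y0 = 4

Step 3: Scale the particular solution.
Multiply by 16/4 = 4:
a = 8, b = -4

Step 4: Verify.
12*(8) + 20*(-4) = 16 = 16 ✓

a = 8, b = -4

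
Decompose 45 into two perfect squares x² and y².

We need to find integers x, y > 0 such that x² + y² = 45.
Trying x = 3: y² = 45 - 3² = 45 - 9 = 36
y = 6
Check: 3² + 6² = 9 + 36 = 45 ✓

45 = 3² + 6²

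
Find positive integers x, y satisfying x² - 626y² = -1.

We need x² = 626y² - 1. Try successive y:
y = 1: x² = 626·1² - 1 = 625 = 25² ✓
Check: 25² - 626·1² = 625 - 626 = -1 ✓

x = 25, y = 1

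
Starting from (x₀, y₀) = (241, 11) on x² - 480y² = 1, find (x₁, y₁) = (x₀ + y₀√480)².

Solutions to x² - Dy² = 1 are generated by powers of (x₀ + y₀√D).
The next solution satisfies x₁ + y₁√480 = (x₀ + y₀√480)², giving:
x₁ = x₀² + 480y₀² = 241² + 480·11² = 58081 + 58080 = 116161
y₁ = 2x₀y₀ = 2·241·11 = 5302

Verify: 116161² - 480·5302² = 13493377921 - 13493377920 = 1 ✓

x = 116161, y = 5302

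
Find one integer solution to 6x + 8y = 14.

Step 1: Check solvability.
gcd(6, 8) = 2
Since 2 divides 14, solutions exist.

Step 2: Apply extended Euclidean algorithm to find gcd.
We find integers such that 6*x0 + 8*y0 = 2

Step 3: Scale the particular solution.
Multiply by 14/2 = 7:
x = -7, y = 7

Step 4: Verify.
6*(-7) + 8*(7) = 14 = 14 ✓

x = -7, y = 7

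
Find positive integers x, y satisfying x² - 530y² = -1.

We need x² = 530y² - 1. Try successive y:
y = 1: x² = 530·1² - 1 = 529 = 23² ✓
Check: 23² - 530·1² = 529 - 530 = -1 ✓

x = 23, y = 1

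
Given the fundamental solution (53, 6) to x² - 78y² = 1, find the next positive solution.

Solutions to x² - Dy² = 1 are generated by powers of (x₀ + y₀√D).
The next solution satisfies x₁ + y₁√78 = (x₀ + y₀√78)², giving:
x₁ = x₀² + 78y₀² = 53² + 78·6² = 2809 + 2808 = 5617
y₁ = 2x₀y₀ = 2·53·6 = 636

Verify: 5617² - 78·636² = 31550689 - 31550688 = 1 ✓

x = 5617, y = 636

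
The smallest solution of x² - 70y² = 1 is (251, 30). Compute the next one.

Solutions to x² - Dy² = 1 are generated by powers of (x₀ + y₀√D).
The next solution satisfies x₁ + y₁√70 = (x₀ + y₀√70)², giving:
x₁ = x₀² + 70y₀² = 251² + 70·30² = 63001 + 63000 = 126001
y₁ = 2x₀y₀ = 2·251·30 = 15060

Verify: 126001² - 70·15060² = 15876252001 - 15876252000 = 1 ✓

x = 126001, y = 15060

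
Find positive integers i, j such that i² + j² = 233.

Search for i with 233 - i² a perfect square.
i = 8: 233 - 8² = 233 - 64 = 169 = 13² ✓
So i = 8, j = 13.

i = 8, j = 13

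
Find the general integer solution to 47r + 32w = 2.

Step 1: Compute gcd(47, 32) = 1.
Since 1 divides 2, solutions exist.

Step 2: Find a particular solution using extended Euclidean algorithm.
We get r₀ = 30, w₀ = -44.
Check: 47*30 + 32*-44 = 2 = 2 ✓

Step 3: Write the general solution.
r = 30 + (32/1)t = 30 + 32t
w = -44 - (47/1)t = -44 - 47t
for any integer t.

r = 30 + 32t, w = -44 - 47t for integer t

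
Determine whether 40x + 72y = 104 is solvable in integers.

Step 1: Compute gcd(40, 72).
gcd(40, 72) = 8

Step 2: Check divisibility.
Does 8 divide 104? 104 = 8 x 13, so yes.

By the theorem on linear Diophantine equations, 40x + 72y = 104 has integer solutions if and only if gcd(40, 72) divides 104. Since 8 | 104, solutions exist.

Yes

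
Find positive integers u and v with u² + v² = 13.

We need to find integers u, v > 0 such that u² + v² = 13.
Trying u = 2: v² = 13 - 2² = 13 - 4 = 9
v = 3
Check: 2² + 3² = 4 + 9 = 13 ✓

13 = 2² + 3²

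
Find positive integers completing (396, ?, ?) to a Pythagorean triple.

We need the other leg and hypotenuse such that 396² + x² = c².
Take x = 1425, c = 1479: 396² + 1425² = 156816 + 2030625 = 2187441 = 1479² ✓
Triple: (1425, 396, 1479)

(1425, 396, 1479)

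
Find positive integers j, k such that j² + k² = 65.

Search for j with 65 - j² a perfect square.
j = 1: 65 - 1² = 65 - 1 = 64 = 8² ✓
So j = 1, k = 8.

j = 1, k = 8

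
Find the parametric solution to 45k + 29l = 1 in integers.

Step 1: Compute gcd(45, 29) = 1.
Since 1 divides 1, solutions exist.

Step 2: Find a particular solution using extended Euclidean algorithm.
We get k₀ = -9, l₀ = 14.
Check: 45*-9 + 29*14 = 1 = 1 ✓

Step 3: Write the general solution.
k = -9 + (29/1)t = -9 + 29t
l = 14 - (45/1)t = 14 - 45t
for any integer t.

k = -9 + 29t, l = 14 - 45t for integer t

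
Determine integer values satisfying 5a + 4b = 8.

Step 1: Check solvability.
gcd(5, 4) = 1
Since 1 divides 8, solutions exist.

Step 2: Apply extended Euclidean algorithm to find gcd.
We find integers such that 5*x0 + 4*y0 = 1

Step 3: Scale the particular solution.
Multiply by 8/1 = 8:
a = 8, b = -8

Step 4: Verify.
5*(8) + 4*(-8) = 8 = 8 ✓

a = 8, b = -8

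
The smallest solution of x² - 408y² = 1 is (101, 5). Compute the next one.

Solutions to x² - Dy² = 1 are generated by powers of (x₀ + y₀√D).
The next solution satisfies x₁ + y₁√408 = (x₀ + y₀√408)², giving:
x₁ = x₀² + 408y₀² = 101² + 408·5² = 10201 + 10200 = 20401
y₁ = 2x₀y₀ = 2·101·5 = 1010

Verify: 20401² - 408·1010² = 416200801 - 416200800 = 1 ✓

x = 20401, y = 1010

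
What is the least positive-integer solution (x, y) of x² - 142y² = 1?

We seek the smallest positive integers (x, y) with x² - 142y² = 1, i.e., x² = 142y² + 1.
Try successive y values:
y = 1: x² = 142·1² + 1 = 143, not a perfect square
y = 2: x² = 142·2² + 1 = 569, not a perfect square
y = 3: x² = 142·3² + 1 = 1279, not a perfect square
... continuing the search (or via continued fractions) ...
y = 12: x² = 142·12² + 1 = 20449, x = 143 ✓

Verify: 143² - 142·12² = 20449 - 20448 = 1 ✓

x = 143, y = 12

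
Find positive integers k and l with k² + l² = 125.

We need to find integers k, l > 0 such that k² + l² = 125.
Trying k = 2: l² = 125 - 2² = 125 - 4 = 121
l = 11
Check: 2² + 11² = 4 + 121 = 125 ✓

125 = 2² + 11²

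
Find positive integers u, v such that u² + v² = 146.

Search for u with 146 - u² a perfect square.
u = 5: 146 - 5² = 146 - 25 = 121 = 11² ✓
So u = 5, v = 11.

u = 5, v = 11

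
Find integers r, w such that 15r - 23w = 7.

Step 1: Check solvability.
gcd(15, 23) = 1
Since 1 divides 7, solutions exist.

Step 2: Apply extended Euclidean algorithm to find gcd.
We find integers such that 15*x0 + 23*y0 = 1

Step 3: Scale the particular solution.
Multiply by 7/1 = 7:
r = -21, w = -14

Step 4: Verify.
15*(-21) - 23*(-14) = 7 = 7 ✓

r = -21, w = -14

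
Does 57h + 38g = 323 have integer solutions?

Step 1: Compute gcd(57, 38).
gcd(57, 38) = 19

Step 2: Check divisibility.
Does 19 divide 323? 323 = 19 x 17, so yes.

By the theorem on linear Diophantine equations, 57h + 38g = 323 has integer solutions if and only if gcd(57, 38) divides 323. Since 19 | 323, solutions exist.

Yes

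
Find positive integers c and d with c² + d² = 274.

We need to find integers c, d > 0 such that c² + d² = 274.
Trying c = 7: d² = 274 - 7² = 274 - 49 = 225
d = 15
Check: 7² + 15² = 49 + 225 = 274 ✓

274 = 7² + 15²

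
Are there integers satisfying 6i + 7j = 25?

Step 1: Compute gcd(6, 7).
gcd(6, 7) = 1

Step 2: Check divisibility.
Does 1 divide 25? 25 = 1 x 25, so yes.

By the theorem on linear Diophantine equations, 6i + 7j = 25 has integer solutions if and only if gcd(6, 7) divides 25. Since 1 | 25, solutions exist.

Yes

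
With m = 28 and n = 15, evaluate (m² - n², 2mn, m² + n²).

a = m² - n² = 784 - 225 = 559
b = 2mn = 2·28·15 = 840
c = m² + n² = 784 + 225 = 1009
Verify: 559² + 840² = 312481 + 705600 = 1018081 = 1009² ✓

(559, 840, 1009)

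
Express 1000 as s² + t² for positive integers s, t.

We need to find integers s, t > 0 such that s² + t² = 1000.
Trying s = 10: t² = 1000 - 10² = 1000 - 100 = 900
t = 30
Check: 10² + 30² = 100 + 900 = 1000 ✓

1000 = 10² + 30²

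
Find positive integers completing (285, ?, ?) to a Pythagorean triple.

We need the other leg and hypotenuse such that 285² + x² = c².
Take x = 880, c = 925: 285² + 880² = 81225 + 774400 = 855625 = 925² ✓
Triple: (285, 880, 925)

(285, 880, 925)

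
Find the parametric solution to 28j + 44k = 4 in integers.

Step 1: Compute gcd(28, 44) = 4.
Since 4 divides 4, solutions exist.

Step 2: Find a particular solution using extended Euclidean algorithm.
We get j₀ = -3, k₀ = 2.
Check: 28*-3 + 44*2 = 4 = 4 ✓

Step 3: Write the general solution.
j = -3 + (44/4)t = -3 + 11t
k = 2 - (28/4)t = 2 - 7t
for any integer t.

j = -3 + 11t, k = 2 - 7t for integer t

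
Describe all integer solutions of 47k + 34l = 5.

Step 1: Compute gcd(47, 34) = 1.
Since 1 divides 5, solutions exist.

Step 2: Find a particular solution using extended Euclidean algorithm.
We get k₀ = -65, l₀ = 90.
Check: 47*-65 + 34*90 = 5 = 5 ✓

Step 3: Write the general solution.
k = -65 + (34/1)t = -65 + 34t
l = 90 - (47/1)t = 90 - 47t
for any integer t.

k = -65 + 34t, l = 90 - 47t for integer t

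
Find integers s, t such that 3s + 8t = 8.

Step 1: Check solvability.
gcd(3, 8) = 1
Since 1 divides 8, solutions exist.

Step 2: Apply extended Euclidean algorithm to find gcd.
We find integers such that 3*x0 + 8*y0 = 1

Step 3: Scale the particular solution.
Multiply by 8/1 = 8:
s = 24, t = -8

Step 4: Verify.
3*(24) + 8*(-8) = 8 = 8 ✓

s = 24, t = -8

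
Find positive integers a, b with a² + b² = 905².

We need a² + b² = 905² = 819025.
Trying: 777² + 464² = 603729 + 215296 = 819025 ✓

(777, 464, 905)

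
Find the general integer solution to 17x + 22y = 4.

Step 1: Compute gcd(17, 22) = 1.
Since 1 divides 4, solutions exist.

Step 2: Find a particular solution using extended Euclidean algorithm.
We get x₀ = -36, y₀ = 28.
Check: 17*-36 + 22*28 = 4 = 4 ✓

Step 3: Write the general solution.
x = -36 + (22/1)t = -36 + 22t
y = 28 - (17/1)t = 28 - 17t
for any integer t.

x = -36 + 22t, y = 28 - 17t for integer t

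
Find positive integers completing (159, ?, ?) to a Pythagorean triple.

We need the other leg and hypotenuse such that 159² + x² = c².
Take x = 1400, c = 1409: 159² + 1400² = 25281 + 1960000 = 1985281 = 1409² ✓
Triple: (159, 1400, 1409)

(159, 1400, 1409)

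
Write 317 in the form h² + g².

We need to find integers h, g > 0 such that h² + g² = 317.
Trying h = 11: g² = 317 - 11² = 317 - 121 = 196
g = 14
Check: 11² + 14² = 121 + 196 = 317 ✓

317 = 11² + 14²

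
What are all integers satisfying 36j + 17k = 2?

Step 1: Compute gcd(36, 17) = 1.
Since 1 divides 2, solutions exist.

Step 2: Find a particular solution using extended Euclidean algorithm.
We get j₀ = -16, k₀ = 34.
Check: 36*-16 + 17*34 = 2 = 2 ✓

Step 3: Write the general solution.
j = -16 + (17/1)t = -16 + 17t
k = 34 - (36/1)t = 34 - 36t
for any integer t.

j = -16 + 17t, k = 34 - 36t for integer t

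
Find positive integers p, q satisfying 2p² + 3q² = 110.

Try small values of p and check whether (110 - 2p²)/3 is a perfect square.
p = 1: 2·1² = 2, so 3q² = 110 - 2 = 108, giving q² = 36, q = 6.
Check: 2·1² + 3·6² = 2 + 108 = 110 ✓

p = 1, q = 6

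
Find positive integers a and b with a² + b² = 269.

We need to find integers a, b > 0 such that a² + b² = 269.
Trying a = 10: b² = 269 - 10² = 269 - 100 = 169
b = 13
Check: 10² + 13² = 100 + 169 = 269 ✓

269 = 10² + 13²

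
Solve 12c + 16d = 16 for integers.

Step 1: Check solvability.
gcd(12, 16) = 4
Since 4 divides 16, solutions exist.

Step 2: Apply extended Euclidean algorithm to find gcd.
We find integers such that 12*x0 + 16*y0 = 4

Step 3: Scale the particular solution.
Multiply by 16/4 = 4:
c = -4, d = 4

Step 4: Verify.
12*(-4) + 16*(4) = 16 = 16 ✓

c = -4, d = 4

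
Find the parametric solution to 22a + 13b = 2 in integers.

Step 1: Compute gcd(22, 13) = 1.
Since 1 divides 2, solutions exist.

Step 2: Find a particular solution using extended Euclidean algorithm.
We get a₀ = 6, b₀ = -10.
Check: 22*6 + 13*-10 = 2 = 2 ✓

Step 3: Write the general solution.
a = 6 + (13/1)t = 6 + 13t
b = -10 - (22/1)t = -10 - 22t
for any integer t.

a = 6 + 13t, b = -10 - 22t for integer t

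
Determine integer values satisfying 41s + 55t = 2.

Step 1: Check solvability.
gcd(41, 55) = 1
Since 1 divides 2, solutions exist.

Step 2: Apply extended Euclidean algorithm to find gcd.
We find integers such that 41*x0 + 55*y0 = 1

Step 3: Scale the particular solution.
Multiply by 2/1 = 2:
s = -8, t = 6

Step 4: Verify.
41*(-8) + 55*(6) = 2 = 2 ✓

s = -8, t = 6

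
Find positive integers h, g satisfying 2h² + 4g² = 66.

Try small values of h and check whether (66 - 2h²)/4 is a perfect square.
h = 5: 2·5² = 50, so 4g² = 66 - 50 = 16, giving g² = 4, g = 2.
Check: 2·5² + 4·2² = 50 + 16 = 66 ✓

h = 5, g = 2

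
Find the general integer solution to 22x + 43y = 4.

Step 1: Compute gcd(22, 43) = 1.
Since 1 divides 4, solutions exist.

Step 2: Find a particular solution using extended Euclidean algorithm.
We get x₀ = 8, y₀ = -4.
Check: 22*8 + 43*-4 = 4 = 4 ✓

Step 3: Write the general solution.
x = 8 + (43/1)t = 8 + 43t
y = -4 - (22/1)t = -4 - 22t
for any integer t.

x = 8 + 43t, y = -4 - 22t for integer t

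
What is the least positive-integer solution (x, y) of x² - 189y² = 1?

We seek the smallest positive integers (x, y) with x² - 189y² = 1, i.e., x² = 189y² + 1.
Try successive y values:
y = 1: x² = 189·1² + 1 = 190, not a perfect square
y = 2: x² = 189·2² + 1 = 757, not a perfect square
y = 3: x² = 189·3² + 1 = 1702, not a perfect square
... continuing the search (or via continued fractions) ...
y = 4: x² = 189·4² + 1 = 3025, x = 55 ✓

Verify: 55² - 189·4² = 3025 - 3024 = 1 ✓

x = 55, y = 4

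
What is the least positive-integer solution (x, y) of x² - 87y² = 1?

We seek the smallest positive integers (x, y) with x² - 87y² = 1, i.e., x² = 87y² + 1.
Try successive y values:
y = 1: x² = 87·1² + 1 = 88, not a perfect square
y = 2: x² = 87·2² + 1 = 349, not a perfect square
y = 3: x² = 87·3² + 1 = 784, x = 28 ✓

Verify: 28² - 87·3² = 784 - 783 = 1 ✓

x = 28, y = 3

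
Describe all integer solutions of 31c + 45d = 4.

Step 1: Compute gcd(31, 45) = 1.
Since 1 divides 4, solutions exist.

Step 2: Find a particular solution using extended Euclidean algorithm.
We get c₀ = 64, d₀ = -44.
Check: 31*64 + 45*-44 = 4 = 4 ✓

Step 3: Write the general solution.
c = 64 + (45/1)t = 64 + 45t
d = -44 - (31/1)t = -44 - 31t
for any integer t.

c = 64 + 45t, d = -44 - 31t for integer t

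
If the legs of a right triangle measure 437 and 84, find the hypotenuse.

c² = a² + b² = 437² + 84² = 190969 + 7056 = 198025
c = 445

445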